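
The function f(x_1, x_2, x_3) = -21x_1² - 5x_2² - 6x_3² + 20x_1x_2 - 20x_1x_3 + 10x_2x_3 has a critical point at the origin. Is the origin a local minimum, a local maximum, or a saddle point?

local maximum

The Hessian at the origin is H = [[-42, 20, -20], [20, -10, 10], [-20, 10, -12]].
Applying the same elementary operations to the rows and columns of H produces a congruent diagonal matrix with entries -42, -10/21, -2.
So there are 3 negative pivots.
H is negative definite, so the origin is a strict local maximum.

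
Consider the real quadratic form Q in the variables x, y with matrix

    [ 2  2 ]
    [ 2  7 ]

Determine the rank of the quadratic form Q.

2

Row-reducing A symmetrically gives the diagonal entries 2, 5.
So there are 2 positive pivots.
The rank is the number of nonzero pivots: 2.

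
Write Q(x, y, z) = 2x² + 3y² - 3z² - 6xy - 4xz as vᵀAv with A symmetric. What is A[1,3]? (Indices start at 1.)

-2

The coefficient of x·z in Q is -4. For a symmetric A this equals A[1,3] + A[3,1] = 2·A[1,3].
So A[1,3] = -4/2 = -2.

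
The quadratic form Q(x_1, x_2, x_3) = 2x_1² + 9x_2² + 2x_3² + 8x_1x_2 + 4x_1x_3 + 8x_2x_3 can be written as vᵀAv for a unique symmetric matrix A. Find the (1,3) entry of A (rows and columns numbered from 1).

The coefficient of x_1·x_3 in Q is 4. For a symmetric A this equals A[1,3] + A[3,1] = 2·A[1,3].
So A[1,3] = 4/2 = 2.

2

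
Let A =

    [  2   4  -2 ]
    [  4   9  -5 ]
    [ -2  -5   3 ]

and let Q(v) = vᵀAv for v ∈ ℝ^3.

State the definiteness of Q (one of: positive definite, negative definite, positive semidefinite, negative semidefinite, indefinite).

Row-reducing A symmetrically gives the diagonal entries 2, 1, 0.
So there are 2 positive, 1 zero pivots.
Hence Q is positive semidefinite.

positive semidefinite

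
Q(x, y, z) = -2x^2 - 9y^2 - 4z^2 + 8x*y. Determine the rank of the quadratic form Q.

3

The associated matrix is A = [[-2, 4, 0], [4, -9, 0], [0, 0, -4]].
Congruent diagonalization of A (simultaneous row and column reduction) yields pivots -2, -1, -4.
That gives 3 negative pivots.
The rank is the number of nonzero pivots: 3.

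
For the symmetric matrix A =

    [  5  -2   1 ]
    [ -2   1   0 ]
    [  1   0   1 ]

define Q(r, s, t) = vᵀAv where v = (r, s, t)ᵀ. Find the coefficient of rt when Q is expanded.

2

The coefficient of rt is A[1,3] + A[3,1] = 2·1 = 2.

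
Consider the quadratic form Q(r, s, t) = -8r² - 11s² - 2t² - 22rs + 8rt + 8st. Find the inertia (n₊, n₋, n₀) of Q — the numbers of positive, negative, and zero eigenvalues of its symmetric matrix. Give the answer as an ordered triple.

The associated matrix is A = [[-8, -11, 4], [-11, -11, 4], [4, 4, -2]].
Symmetric row and column elimination reduces A to a congruent diagonal form with pivots -8, 33/8, -6/11.
So there are 1 positive, 2 negative pivots.

(1, 2, 0)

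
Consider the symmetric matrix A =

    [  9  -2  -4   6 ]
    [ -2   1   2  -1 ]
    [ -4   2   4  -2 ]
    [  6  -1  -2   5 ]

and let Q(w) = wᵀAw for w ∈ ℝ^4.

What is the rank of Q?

Applying the same elementary operations to the rows and columns of A produces a congruent diagonal matrix with entries 9, 5/9, 0, 4/5.
Counting signs: 3 positive, 1 zero.
The rank is the number of nonzero pivots: 3.

3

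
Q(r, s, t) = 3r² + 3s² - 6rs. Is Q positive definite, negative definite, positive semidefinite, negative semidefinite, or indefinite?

The associated matrix is A = [[3, -3, 0], [-3, 3, 0], [0, 0, 0]].
Symmetric row and column elimination reduces A to a congruent diagonal form with pivots 3, 0, 0.
That gives 1 positive, 2 zero pivots.
Hence Q is positive semidefinite.

positive semidefinite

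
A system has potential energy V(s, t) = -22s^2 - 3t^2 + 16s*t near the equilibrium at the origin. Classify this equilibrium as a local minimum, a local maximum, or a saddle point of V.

local maximum

The Hessian at the origin is H = [[-44, 16], [16, -6]].
det H = -44·-6 − (16)² = 8 > 0 and H[1,1] = -44 < 0, so H is negative definite.
Therefore the origin is a local maximum.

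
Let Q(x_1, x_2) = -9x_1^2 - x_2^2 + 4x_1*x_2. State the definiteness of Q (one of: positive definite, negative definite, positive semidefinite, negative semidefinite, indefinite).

The symmetric matrix of Q is [[-9, 2], [2, -1]].
For the 2×2 matrix [[-9, 2], [2, -1]]: det = -9·-1 − (2)² = 5, trace = -10.
det > 0 so both eigenvalues share the sign of the trace; trace = -10 < 0 ⇒ both negative.

negative definite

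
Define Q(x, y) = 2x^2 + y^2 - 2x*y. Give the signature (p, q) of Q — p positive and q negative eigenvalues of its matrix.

The associated matrix is A = [[2, -1], [-1, 1]].
Applying the same elementary operations to the rows and columns of A produces a congruent diagonal matrix with entries 2, 1/2.
That gives 2 positive pivots.

(2, 0)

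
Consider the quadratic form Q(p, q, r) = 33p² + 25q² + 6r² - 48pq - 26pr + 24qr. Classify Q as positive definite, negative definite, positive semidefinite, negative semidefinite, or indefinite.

The symmetric matrix of Q is A = [[33, -24, -13], [-24, 25, 12], [-13, 12, 6]].
Leading principal minors: Δ_1 = 33, Δ_2 = 249, Δ_3 = 5.
All leading principal minors are positive, so by Sylvester's criterion Q is positive definite.

positive definite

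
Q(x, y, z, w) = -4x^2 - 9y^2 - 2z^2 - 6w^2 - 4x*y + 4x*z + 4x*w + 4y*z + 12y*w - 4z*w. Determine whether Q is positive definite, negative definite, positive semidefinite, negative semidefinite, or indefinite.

The associated matrix is A = [[-4, -2, 2, 2], [-2, -9, 2, 6], [2, 2, -2, -2], [2, 6, -2, -6]].
An LDLᵀ factorisation of A has diagonal entries -4, -8, -7/8, -12/7.
Counting signs: 4 negative.
Hence Q is negative definite.

negative definite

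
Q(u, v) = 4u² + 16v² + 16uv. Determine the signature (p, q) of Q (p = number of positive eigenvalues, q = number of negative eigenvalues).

The symmetric matrix is A = [[4, 8], [8, 16]].
Symmetric row and column elimination reduces A to a congruent diagonal form with pivots 4, 0.
So there are 1 positive, 1 zero pivots.

(1, 0)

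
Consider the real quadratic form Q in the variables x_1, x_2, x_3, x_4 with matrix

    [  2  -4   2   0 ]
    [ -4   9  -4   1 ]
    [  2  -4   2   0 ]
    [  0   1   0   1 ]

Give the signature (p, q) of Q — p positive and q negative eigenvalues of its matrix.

(2, 0)

Symmetric row and column elimination reduces A to a congruent diagonal form with pivots 2, 1, 0, 0.
Counting signs: 2 positive, 2 zero.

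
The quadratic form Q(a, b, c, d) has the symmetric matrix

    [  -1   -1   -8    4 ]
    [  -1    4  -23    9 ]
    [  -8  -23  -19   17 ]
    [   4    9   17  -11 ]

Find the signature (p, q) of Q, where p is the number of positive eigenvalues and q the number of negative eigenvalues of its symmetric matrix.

Applying the same elementary operations to the rows and columns of A produces a congruent diagonal matrix with entries -1, 5, 0, 0.
Counting signs: 1 positive, 1 negative, 2 zero.

(1, 1)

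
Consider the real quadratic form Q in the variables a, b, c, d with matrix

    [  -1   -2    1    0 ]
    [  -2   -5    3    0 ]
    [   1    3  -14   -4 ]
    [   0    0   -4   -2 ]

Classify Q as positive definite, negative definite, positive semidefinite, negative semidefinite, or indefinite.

negative definite

Leading principal minors: Δ_1 = -1, Δ_2 = 1, Δ_3 = -12, Δ_4 = 8.
The signs alternate starting with Δ_1 < 0, so by Sylvester's criterion Q is negative definite.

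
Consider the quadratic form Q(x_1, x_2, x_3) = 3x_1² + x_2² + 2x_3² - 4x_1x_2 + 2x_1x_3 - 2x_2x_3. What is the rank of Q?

The associated matrix is A = [[3, -2, 1], [-2, 1, -1], [1, -1, 2]].
Symmetric row and column elimination reduces A to a congruent diagonal form with pivots 3, -1/3, 2.
So there are 2 positive, 1 negative pivots.
The rank is the number of nonzero pivots: 3.

3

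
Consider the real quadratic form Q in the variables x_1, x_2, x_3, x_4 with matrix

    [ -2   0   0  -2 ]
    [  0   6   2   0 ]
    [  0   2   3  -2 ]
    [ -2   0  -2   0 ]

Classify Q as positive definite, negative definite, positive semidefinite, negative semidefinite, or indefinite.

indefinite

Applying the same elementary operations to the rows and columns of A produces a congruent diagonal matrix with entries -2, 6, 7/3, 2/7.
So there are 3 positive, 1 negative pivots.
Hence Q is indefinite.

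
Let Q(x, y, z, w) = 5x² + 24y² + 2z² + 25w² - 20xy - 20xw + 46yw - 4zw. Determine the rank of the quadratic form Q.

4

Write A = [[5, -10, 0, -10], [-10, 24, 0, 23], [0, 0, 2, -2], [-10, 23, -2, 25]].
Symmetric row and column elimination reduces A to a congruent diagonal form with pivots 5, 4, 2, 3/4.
Counting signs: 4 positive.
The rank is the number of nonzero pivots: 4.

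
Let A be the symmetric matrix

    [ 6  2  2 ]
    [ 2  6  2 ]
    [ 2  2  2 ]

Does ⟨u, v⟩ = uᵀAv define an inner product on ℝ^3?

Leading principal minors: Δ_1 = 6, Δ_2 = 32, Δ_3 = 32.
All leading principal minors are positive, so by Sylvester's criterion Q is positive definite.
⟨·,·⟩ is an inner product exactly when A is positive definite.

yes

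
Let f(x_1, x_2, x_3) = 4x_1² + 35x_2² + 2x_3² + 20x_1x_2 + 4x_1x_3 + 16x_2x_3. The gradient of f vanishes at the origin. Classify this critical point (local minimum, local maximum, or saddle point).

The Hessian at the origin is H = [[8, 20, 4], [20, 70, 16], [4, 16, 4]].
Congruent diagonalization of H (simultaneous row and column reduction) yields pivots 8, 20, 1/5.
So there are 3 positive pivots.
H is positive definite, so the origin is a strict local minimum.

local minimum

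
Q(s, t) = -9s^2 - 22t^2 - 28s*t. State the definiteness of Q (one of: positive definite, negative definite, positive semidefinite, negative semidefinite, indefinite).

The symmetric matrix of Q is A = [[-9, -14], [-14, -22]].
Leading principal minors: Δ_1 = -9, Δ_2 = 2.
The signs alternate starting with Δ_1 < 0, so by Sylvester's criterion Q is negative definite.

negative definite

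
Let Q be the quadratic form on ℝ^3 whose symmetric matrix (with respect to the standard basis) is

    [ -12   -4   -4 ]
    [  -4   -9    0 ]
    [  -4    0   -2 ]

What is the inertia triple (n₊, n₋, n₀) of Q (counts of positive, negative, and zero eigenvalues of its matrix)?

(0, 3, 0)

An LDLᵀ factorisation of A has diagonal entries -12, -23/3, -10/23.
That gives 3 negative pivots.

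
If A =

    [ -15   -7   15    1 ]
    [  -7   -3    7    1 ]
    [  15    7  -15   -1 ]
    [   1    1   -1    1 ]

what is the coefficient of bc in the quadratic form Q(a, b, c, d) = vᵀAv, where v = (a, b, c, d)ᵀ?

The coefficient of bc is A[2,3] + A[3,2] = 2·7 = 14.

14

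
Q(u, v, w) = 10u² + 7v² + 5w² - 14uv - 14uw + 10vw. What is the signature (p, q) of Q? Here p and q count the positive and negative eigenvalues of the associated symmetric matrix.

(3, 0)

The symmetric matrix is A = [[10, -7, -7], [-7, 7, 5], [-7, 5, 5]].
An LDLᵀ factorisation of A has diagonal entries 10, 21/10, 2/21.
That gives 3 positive pivots.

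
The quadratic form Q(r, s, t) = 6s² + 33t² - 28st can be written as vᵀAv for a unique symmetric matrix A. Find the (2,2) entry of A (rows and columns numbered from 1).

The coefficient of s² in Q is 6, and that is exactly A[2,2].

6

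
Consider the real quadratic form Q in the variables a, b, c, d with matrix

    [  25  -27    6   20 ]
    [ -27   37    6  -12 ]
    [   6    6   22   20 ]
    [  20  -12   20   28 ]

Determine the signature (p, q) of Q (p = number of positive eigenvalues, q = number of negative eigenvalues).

Row-reducing A symmetrically gives the diagonal entries 25, 196/25, 34/49, 4/17.
That gives 4 positive pivots.

(4, 0)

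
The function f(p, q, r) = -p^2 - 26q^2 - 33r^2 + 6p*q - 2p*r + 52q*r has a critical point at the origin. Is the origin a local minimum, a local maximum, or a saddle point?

The Hessian at the origin is H = [[-2, 6, -2], [6, -52, 52], [-2, 52, -66]].
An LDLᵀ factorisation of H has diagonal entries -2, -34, -30/17.
That gives 3 negative pivots.
H is negative definite, so the origin is a strict local maximum.

local maximum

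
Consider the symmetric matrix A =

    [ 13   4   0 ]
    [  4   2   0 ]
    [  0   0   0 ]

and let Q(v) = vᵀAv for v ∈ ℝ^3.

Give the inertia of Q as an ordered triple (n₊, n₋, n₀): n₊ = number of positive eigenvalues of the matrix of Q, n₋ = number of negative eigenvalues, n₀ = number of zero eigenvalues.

(2, 0, 1)

Applying the same elementary operations to the rows and columns of A produces a congruent diagonal matrix with entries 13, 10/13, 0.
That gives 2 positive, 1 zero pivots.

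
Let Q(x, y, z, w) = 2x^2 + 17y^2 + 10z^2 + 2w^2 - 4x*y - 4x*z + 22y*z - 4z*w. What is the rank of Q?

4

The symmetric matrix is A = [[2, -2, -2, 0], [-2, 17, 11, 0], [-2, 11, 10, -2], [0, 0, -2, 2]].
An LDLᵀ factorisation of A has diagonal entries 2, 15, 13/5, 6/13.
So there are 4 positive pivots.
The rank is the number of nonzero pivots: 4.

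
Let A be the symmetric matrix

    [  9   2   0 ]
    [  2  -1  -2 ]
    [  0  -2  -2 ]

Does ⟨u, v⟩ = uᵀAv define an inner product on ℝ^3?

An LDLᵀ factorisation of A has diagonal entries 9, -13/9, 10/13.
Counting signs: 2 positive, 1 negative.
Hence Q is indefinite.
⟨·,·⟩ is an inner product exactly when A is positive definite.

no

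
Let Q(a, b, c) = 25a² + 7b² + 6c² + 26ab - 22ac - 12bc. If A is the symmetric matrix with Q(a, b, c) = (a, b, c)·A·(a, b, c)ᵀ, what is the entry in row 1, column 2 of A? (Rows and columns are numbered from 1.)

13

The coefficient of a·b in Q is 26. For a symmetric A this equals A[1,2] + A[2,1] = 2·A[1,2].
So A[1,2] = 26/2 = 13.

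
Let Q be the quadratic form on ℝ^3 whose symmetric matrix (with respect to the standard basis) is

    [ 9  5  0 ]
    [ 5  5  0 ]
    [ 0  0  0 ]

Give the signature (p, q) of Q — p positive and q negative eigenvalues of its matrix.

Applying the same elementary operations to the rows and columns of A produces a congruent diagonal matrix with entries 9, 20/9, 0.
So there are 2 positive, 1 zero pivots.

(2, 0)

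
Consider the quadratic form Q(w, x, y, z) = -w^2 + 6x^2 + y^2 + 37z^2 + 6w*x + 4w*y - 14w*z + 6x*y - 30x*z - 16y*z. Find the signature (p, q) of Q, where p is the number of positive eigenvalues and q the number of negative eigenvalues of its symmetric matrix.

The associated matrix is A = [[-1, 3, 2, -7], [3, 6, 3, -15], [2, 3, 1, -8], [-7, -15, -8, 37]].
Row-reducing A symmetrically gives the diagonal entries -1, 15, -2/5, 0.
Counting signs: 1 positive, 2 negative, 1 zero.

(1, 2)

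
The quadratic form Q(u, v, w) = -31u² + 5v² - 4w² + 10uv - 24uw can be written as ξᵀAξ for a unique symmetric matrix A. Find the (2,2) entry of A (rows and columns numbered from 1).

5

The coefficient of v² in Q is 5, and that is exactly A[2,2].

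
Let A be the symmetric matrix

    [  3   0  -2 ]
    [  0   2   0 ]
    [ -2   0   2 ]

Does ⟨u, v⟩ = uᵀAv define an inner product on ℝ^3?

Leading principal minors: Δ_1 = 3, Δ_2 = 6, Δ_3 = 4.
All leading principal minors are positive, so by Sylvester's criterion Q is positive definite.
⟨·,·⟩ is an inner product exactly when A is positive definite.

yes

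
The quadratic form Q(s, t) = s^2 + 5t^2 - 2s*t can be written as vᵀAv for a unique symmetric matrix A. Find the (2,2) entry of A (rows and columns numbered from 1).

5

The coefficient of t^2 in Q is 5, and that is exactly A[2,2].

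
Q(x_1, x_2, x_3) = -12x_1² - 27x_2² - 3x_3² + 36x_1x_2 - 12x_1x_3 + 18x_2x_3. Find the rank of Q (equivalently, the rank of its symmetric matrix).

1

Write A = [[-12, 18, -6], [18, -27, 9], [-6, 9, -3]].
Symmetric row and column elimination reduces A to a congruent diagonal form with pivots -12, 0, 0.
Counting signs: 1 negative, 2 zero.
The rank is the number of nonzero pivots: 1.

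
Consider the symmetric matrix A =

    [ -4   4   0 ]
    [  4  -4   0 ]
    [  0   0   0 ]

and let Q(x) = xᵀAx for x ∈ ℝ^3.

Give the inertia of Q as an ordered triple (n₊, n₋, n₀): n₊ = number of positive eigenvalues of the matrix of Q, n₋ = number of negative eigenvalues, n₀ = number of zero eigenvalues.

Row-reducing A symmetrically gives the diagonal entries -4, 0, 0.
Counting signs: 1 negative, 2 zero.

(0, 1, 2)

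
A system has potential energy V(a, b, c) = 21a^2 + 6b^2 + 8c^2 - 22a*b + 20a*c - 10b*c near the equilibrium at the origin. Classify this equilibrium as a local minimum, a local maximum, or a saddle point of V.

The Hessian at the origin is H = [[42, -22, 20], [-22, 12, -10], [20, -10, 16]].
Applying the same elementary operations to the rows and columns of H produces a congruent diagonal matrix with entries 42, 10/21, 6.
That gives 3 positive pivots.
H is positive definite, so the origin is a strict local minimum.

local minimum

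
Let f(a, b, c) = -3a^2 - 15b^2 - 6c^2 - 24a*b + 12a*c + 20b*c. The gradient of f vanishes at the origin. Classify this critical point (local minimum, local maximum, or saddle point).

saddle point

The Hessian at the origin is H = [[-6, -24, 12], [-24, -30, 20], [12, 20, -12]].
Congruent diagonalization of H (simultaneous row and column reduction) yields pivots -6, 66, 4/33.
That gives 2 positive, 1 negative pivots.
H is indefinite, so the origin is a saddle point.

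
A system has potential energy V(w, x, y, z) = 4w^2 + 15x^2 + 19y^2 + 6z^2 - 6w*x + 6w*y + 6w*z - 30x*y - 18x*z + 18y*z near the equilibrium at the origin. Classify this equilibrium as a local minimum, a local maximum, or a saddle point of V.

The Hessian at the origin is H = [[8, -6, 6, 6], [-6, 30, -30, -18], [6, -30, 38, 18], [6, -18, 18, 12]].
Row-reducing H symmetrically gives the diagonal entries 8, 51/2, 8, 6/17.
Counting signs: 4 positive.
H is positive definite, so the origin is a strict local minimum.

local minimum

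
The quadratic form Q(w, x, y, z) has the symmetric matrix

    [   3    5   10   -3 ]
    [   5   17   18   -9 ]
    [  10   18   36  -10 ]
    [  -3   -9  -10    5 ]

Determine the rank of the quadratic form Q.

3

Symmetric row and column elimination reduces A to a congruent diagonal form with pivots 3, 26/3, 32/13, 0.
So there are 3 positive, 1 zero pivots.
The rank is the number of nonzero pivots: 3.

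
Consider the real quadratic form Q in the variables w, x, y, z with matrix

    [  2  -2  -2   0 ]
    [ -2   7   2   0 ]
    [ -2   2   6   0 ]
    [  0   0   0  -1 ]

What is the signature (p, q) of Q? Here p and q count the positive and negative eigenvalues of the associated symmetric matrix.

An LDLᵀ factorisation of A has diagonal entries 2, 5, 4, -1.
That gives 3 positive, 1 negative pivots.

(3, 1)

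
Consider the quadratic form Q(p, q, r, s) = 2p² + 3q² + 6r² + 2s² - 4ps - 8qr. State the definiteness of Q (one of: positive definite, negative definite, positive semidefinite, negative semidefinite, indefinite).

The associated matrix is A = [[2, 0, 0, -2], [0, 3, -4, 0], [0, -4, 6, 0], [-2, 0, 0, 2]].
Congruent diagonalization of A (simultaneous row and column reduction) yields pivots 2, 3, 2/3, 0.
That gives 3 positive, 1 zero pivots.
Hence Q is positive semidefinite.

positive semidefinite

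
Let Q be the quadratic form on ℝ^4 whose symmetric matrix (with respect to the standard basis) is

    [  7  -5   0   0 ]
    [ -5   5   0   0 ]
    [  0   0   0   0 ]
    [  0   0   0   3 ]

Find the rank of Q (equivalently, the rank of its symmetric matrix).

Row-reducing A symmetrically gives the diagonal entries 7, 10/7, 0, 3.
Counting signs: 3 positive, 1 zero.
The rank is the number of nonzero pivots: 3.

3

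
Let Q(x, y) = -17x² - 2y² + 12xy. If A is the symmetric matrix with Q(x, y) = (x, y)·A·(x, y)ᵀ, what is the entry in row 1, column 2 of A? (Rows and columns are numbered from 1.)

6

The coefficient of x·y in Q is 12. For a symmetric A this equals A[1,2] + A[2,1] = 2·A[1,2].
So A[1,2] = 12/2 = 6.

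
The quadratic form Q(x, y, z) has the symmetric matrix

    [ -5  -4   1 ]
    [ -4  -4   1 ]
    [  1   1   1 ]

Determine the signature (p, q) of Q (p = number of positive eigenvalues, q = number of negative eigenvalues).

(1, 2)

Symmetric row and column elimination reduces A to a congruent diagonal form with pivots -5, -4/5, 5/4.
That gives 1 positive, 2 negative pivots.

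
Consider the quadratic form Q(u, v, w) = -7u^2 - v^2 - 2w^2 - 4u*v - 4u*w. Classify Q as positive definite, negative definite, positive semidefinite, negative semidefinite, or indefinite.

negative definite

The symmetric matrix of Q is A = [[-7, -2, -2], [-2, -1, 0], [-2, 0, -2]].
Leading principal minors: Δ_1 = -7, Δ_2 = 3, Δ_3 = -2.
The signs alternate starting with Δ_1 < 0, so by Sylvester's criterion Q is negative definite.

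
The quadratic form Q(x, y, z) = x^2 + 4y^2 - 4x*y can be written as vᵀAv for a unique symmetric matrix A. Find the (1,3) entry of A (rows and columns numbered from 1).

The coefficient of x·z in Q is 0. For a symmetric A this equals A[1,3] + A[3,1] = 2·A[1,3].
So A[1,3] = 0/2 = 0.

0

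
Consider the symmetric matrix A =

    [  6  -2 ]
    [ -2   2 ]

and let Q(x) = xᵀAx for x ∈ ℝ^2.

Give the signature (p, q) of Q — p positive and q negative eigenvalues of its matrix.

Congruent diagonalization of A (simultaneous row and column reduction) yields pivots 6, 4/3.
That gives 2 positive pivots.

(2, 0)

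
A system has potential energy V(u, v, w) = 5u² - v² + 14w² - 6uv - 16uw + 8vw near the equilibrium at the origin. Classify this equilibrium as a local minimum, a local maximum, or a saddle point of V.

saddle point

The Hessian at the origin is H = [[10, -6, -16], [-6, -2, 8], [-16, 8, 28]].
Applying the same elementary operations to the rows and columns of H produces a congruent diagonal matrix with entries 10, -28/5, 20/7.
Counting signs: 2 positive, 1 negative.
H is indefinite, so the origin is a saddle point.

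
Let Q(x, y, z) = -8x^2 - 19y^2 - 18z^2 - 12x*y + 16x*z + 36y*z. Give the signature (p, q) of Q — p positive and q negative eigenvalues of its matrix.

Write A = [[-8, -6, 8], [-6, -19, 18], [8, 18, -18]].
Congruent diagonalization of A (simultaneous row and column reduction) yields pivots -8, -29/2, -2/29.
Counting signs: 3 negative.

(0, 3)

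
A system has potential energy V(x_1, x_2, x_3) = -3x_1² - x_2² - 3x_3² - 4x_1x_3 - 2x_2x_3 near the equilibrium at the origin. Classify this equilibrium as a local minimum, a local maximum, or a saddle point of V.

The Hessian at the origin is H = [[-6, 0, -4], [0, -2, -2], [-4, -2, -6]].
Congruent diagonalization of H (simultaneous row and column reduction) yields pivots -6, -2, -4/3.
That gives 3 negative pivots.
H is negative definite, so the origin is a strict local maximum.

local maximum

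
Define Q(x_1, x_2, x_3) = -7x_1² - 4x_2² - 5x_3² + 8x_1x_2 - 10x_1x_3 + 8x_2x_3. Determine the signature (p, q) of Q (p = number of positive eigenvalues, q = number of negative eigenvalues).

(0, 3)

The symmetric matrix is A = [[-7, 4, -5], [4, -4, 4], [-5, 4, -5]].
Symmetric row and column elimination reduces A to a congruent diagonal form with pivots -7, -12/7, -2/3.
Counting signs: 3 negative.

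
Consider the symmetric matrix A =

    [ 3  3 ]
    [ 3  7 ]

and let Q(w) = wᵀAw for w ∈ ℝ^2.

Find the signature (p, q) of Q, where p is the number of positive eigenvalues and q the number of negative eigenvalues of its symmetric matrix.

(2, 0)

Applying the same elementary operations to the rows and columns of A produces a congruent diagonal matrix with entries 3, 4.
Counting signs: 2 positive.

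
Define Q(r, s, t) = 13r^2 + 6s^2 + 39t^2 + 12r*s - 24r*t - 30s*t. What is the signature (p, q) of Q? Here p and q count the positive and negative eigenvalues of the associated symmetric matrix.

(3, 0)

The symmetric matrix is A = [[13, 6, -12], [6, 6, -15], [-12, -15, 39]].
An LDLᵀ factorisation of A has diagonal entries 13, 42/13, 3/14.
So there are 3 positive pivots.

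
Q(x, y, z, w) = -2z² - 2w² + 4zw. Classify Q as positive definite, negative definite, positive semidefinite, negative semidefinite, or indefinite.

The associated matrix is A = [[0, 0, 0, 0], [0, 0, 0, 0], [0, 0, -2, 2], [0, 0, 2, -2]].
Row-reducing A symmetrically gives the diagonal entries 0, 0, -2, 0.
So there are 1 negative, 3 zero pivots.
Hence Q is negative semidefinite.

negative semidefinite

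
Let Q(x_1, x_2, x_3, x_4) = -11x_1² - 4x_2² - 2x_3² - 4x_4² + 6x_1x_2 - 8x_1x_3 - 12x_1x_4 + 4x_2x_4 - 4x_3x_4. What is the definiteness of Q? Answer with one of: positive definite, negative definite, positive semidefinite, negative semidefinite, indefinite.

The symmetric matrix is A = [[-11, 3, -4, -6], [3, -4, 0, 2], [-4, 0, -2, -2], [-6, 2, -2, -4]].
Congruent diagonalization of A (simultaneous row and column reduction) yields pivots -11, -35/11, -6/35, -2/3.
So there are 4 negative pivots.
Hence Q is negative definite.

negative definite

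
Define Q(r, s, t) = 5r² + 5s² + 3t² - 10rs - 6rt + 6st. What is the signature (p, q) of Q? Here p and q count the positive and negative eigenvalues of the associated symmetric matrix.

(2, 0)

The associated matrix is A = [[5, -5, -3], [-5, 5, 3], [-3, 3, 3]].
Congruent diagonalization of A (simultaneous row and column reduction) yields pivots 5, 0, 6/5.
Counting signs: 2 positive, 1 zero.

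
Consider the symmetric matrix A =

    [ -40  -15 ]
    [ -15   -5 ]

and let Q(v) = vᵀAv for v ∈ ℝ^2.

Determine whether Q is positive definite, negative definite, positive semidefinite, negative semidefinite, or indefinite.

indefinite

Applying the same elementary operations to the rows and columns of A produces a congruent diagonal matrix with entries -40, 5/8.
That gives 1 positive, 1 negative pivots.
Hence Q is indefinite.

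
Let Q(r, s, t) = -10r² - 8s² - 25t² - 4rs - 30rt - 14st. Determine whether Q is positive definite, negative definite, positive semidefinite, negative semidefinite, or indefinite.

negative definite

The symmetric matrix of Q is A = [[-10, -2, -15], [-2, -8, -7], [-15, -7, -25]].
Leading principal minors: Δ_1 = -10, Δ_2 = 76, Δ_3 = -30.
The signs alternate starting with Δ_1 < 0, so by Sylvester's criterion Q is negative definite.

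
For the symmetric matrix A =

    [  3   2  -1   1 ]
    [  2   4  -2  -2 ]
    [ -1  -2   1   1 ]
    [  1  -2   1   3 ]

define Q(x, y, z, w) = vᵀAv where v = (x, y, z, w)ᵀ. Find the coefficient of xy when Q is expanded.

The coefficient of xy is A[1,2] + A[2,1] = 2·2 = 4.

4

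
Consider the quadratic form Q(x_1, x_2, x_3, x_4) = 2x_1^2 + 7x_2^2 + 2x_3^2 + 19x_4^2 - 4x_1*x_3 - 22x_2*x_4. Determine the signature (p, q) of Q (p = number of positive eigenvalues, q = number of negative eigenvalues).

The symmetric matrix is A = [[2, 0, -2, 0], [0, 7, 0, -11], [-2, 0, 2, 0], [0, -11, 0, 19]].
Congruent diagonalization of A (simultaneous row and column reduction) yields pivots 2, 7, 0, 12/7.
So there are 3 positive, 1 zero pivots.

(3, 0)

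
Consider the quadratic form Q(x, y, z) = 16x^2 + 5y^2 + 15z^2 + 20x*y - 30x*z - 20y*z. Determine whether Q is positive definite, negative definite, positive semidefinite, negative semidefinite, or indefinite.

indefinite

The symmetric matrix is A = [[16, 10, -15], [10, 5, -10], [-15, -10, 15]].
An LDLᵀ factorisation of A has diagonal entries 16, -5/4, 5/4.
Counting signs: 2 positive, 1 negative.
Hence Q is indefinite.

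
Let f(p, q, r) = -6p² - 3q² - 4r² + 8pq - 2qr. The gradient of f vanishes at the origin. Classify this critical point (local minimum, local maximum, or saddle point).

The Hessian at the origin is H = [[-12, 8, 0], [8, -6, -2], [0, -2, -8]].
An LDLᵀ factorisation of H has diagonal entries -12, -2/3, -2.
Counting signs: 3 negative.
H is negative definite, so the origin is a strict local maximum.

local maximum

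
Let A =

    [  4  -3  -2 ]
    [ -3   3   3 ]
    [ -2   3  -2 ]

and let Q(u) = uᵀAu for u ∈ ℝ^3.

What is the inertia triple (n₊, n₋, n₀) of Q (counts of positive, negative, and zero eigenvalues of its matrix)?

An LDLᵀ factorisation of A has diagonal entries 4, 3/4, -6.
Counting signs: 2 positive, 1 negative.

(2, 1, 0)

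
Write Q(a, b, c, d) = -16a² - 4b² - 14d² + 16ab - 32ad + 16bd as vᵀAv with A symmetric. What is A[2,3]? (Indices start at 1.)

0

The coefficient of b·c in Q is 0. For a symmetric A this equals A[2,3] + A[3,2] = 2·A[2,3].
So A[2,3] = 0/2 = 0.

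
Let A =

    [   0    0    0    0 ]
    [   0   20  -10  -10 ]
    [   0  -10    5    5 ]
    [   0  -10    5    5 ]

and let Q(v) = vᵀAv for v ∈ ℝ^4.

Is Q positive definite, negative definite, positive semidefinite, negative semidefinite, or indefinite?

positive semidefinite

Congruent diagonalization of A (simultaneous row and column reduction) yields pivots 0, 20, 0, 0.
So there are 1 positive, 3 zero pivots.
Hence Q is positive semidefinite.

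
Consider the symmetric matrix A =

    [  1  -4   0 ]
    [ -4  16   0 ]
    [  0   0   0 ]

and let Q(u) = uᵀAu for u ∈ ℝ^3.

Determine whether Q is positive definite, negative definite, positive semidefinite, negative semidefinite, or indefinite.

positive semidefinite

Symmetric row and column elimination reduces A to a congruent diagonal form with pivots 1, 0, 0.
So there are 1 positive, 2 zero pivots.
Hence Q is positive semidefinite.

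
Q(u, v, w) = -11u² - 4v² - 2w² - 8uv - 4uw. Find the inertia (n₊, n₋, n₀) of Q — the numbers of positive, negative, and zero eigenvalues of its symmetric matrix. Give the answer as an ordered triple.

The associated matrix is A = [[-11, -4, -2], [-4, -4, 0], [-2, 0, -2]].
An LDLᵀ factorisation of A has diagonal entries -11, -28/11, -10/7.
Counting signs: 3 negative.

(0, 3, 0)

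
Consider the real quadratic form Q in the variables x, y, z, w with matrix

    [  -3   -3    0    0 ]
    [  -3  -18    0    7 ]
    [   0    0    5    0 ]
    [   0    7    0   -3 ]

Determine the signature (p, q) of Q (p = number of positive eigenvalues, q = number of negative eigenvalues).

(2, 2)

Row-reducing A symmetrically gives the diagonal entries -3, -15, 5, 4/15.
That gives 2 positive, 2 negative pivots.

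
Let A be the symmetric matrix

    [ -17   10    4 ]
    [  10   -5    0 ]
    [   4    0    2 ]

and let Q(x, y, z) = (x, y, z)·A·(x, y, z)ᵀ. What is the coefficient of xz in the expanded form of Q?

8

The coefficient of xz is A[1,3] + A[3,1] = 2·4 = 8.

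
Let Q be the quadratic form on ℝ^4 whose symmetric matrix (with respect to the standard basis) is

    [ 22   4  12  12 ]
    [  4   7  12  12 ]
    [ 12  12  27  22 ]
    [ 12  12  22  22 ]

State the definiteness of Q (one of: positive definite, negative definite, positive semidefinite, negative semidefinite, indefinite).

Leading principal minors: Δ_1 = 22, Δ_2 = 138, Δ_3 = 702, Δ_4 = 60.
All leading principal minors are positive, so by Sylvester's criterion Q is positive definite.

positive definite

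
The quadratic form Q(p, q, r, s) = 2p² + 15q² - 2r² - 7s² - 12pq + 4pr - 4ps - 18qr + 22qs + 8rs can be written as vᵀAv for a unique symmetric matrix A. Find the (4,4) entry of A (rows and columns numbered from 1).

-7

The coefficient of s² in Q is -7, and that is exactly A[4,4].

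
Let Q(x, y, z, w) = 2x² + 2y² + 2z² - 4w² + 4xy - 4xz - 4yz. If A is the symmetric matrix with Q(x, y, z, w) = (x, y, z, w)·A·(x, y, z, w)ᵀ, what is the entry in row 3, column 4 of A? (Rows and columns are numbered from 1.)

0

The coefficient of z·w in Q is 0. For a symmetric A this equals A[3,4] + A[4,3] = 2·A[3,4].
So A[3,4] = 0/2 = 0.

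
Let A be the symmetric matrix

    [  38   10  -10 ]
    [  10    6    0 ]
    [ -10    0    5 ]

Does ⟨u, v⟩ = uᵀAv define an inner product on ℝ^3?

Row-reducing A symmetrically gives the diagonal entries 38, 64/19, 5/16.
That gives 3 positive pivots.
Hence Q is positive definite.
⟨·,·⟩ is an inner product exactly when A is positive definite.

yes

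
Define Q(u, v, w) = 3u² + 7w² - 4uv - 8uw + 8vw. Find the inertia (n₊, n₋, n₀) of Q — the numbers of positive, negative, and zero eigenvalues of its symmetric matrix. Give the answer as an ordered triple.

(2, 1, 0)

The associated matrix is A = [[3, -2, -4], [-2, 0, 4], [-4, 4, 7]].
Row-reducing A symmetrically gives the diagonal entries 3, -4/3, 3.
Counting signs: 2 positive, 1 negative.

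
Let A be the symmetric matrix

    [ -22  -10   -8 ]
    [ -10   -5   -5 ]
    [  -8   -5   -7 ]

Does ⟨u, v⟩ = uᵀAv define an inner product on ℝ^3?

no

Row-reducing A symmetrically gives the diagonal entries -22, -5/11, 0.
That gives 2 negative, 1 zero pivots.
Hence Q is negative semidefinite.
⟨·,·⟩ is an inner product exactly when A is positive definite.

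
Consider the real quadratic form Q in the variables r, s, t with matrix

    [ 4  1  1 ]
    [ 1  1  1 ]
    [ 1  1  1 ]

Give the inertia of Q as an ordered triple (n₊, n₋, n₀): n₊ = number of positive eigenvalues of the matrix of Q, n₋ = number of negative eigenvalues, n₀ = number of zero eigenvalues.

(2, 0, 1)

Symmetric row and column elimination reduces A to a congruent diagonal form with pivots 4, 3/4, 0.
So there are 2 positive, 1 zero pivots.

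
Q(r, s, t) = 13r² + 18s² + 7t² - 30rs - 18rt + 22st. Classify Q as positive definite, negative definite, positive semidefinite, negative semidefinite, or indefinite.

positive definite

The symmetric matrix of Q is A = [[13, -15, -9], [-15, 18, 11], [-9, 11, 7]].
Leading principal minors: Δ_1 = 13, Δ_2 = 9, Δ_3 = 2.
All leading principal minors are positive, so by Sylvester's criterion Q is positive definite.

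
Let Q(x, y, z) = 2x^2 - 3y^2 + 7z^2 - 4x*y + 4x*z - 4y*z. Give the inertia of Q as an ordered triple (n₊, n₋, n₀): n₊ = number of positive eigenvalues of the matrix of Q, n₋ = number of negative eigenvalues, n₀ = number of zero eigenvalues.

(2, 1, 0)

The symmetric matrix is A = [[2, -2, 2], [-2, -3, -2], [2, -2, 7]].
Row-reducing A symmetrically gives the diagonal entries 2, -5, 5.
That gives 2 positive, 1 negative pivots.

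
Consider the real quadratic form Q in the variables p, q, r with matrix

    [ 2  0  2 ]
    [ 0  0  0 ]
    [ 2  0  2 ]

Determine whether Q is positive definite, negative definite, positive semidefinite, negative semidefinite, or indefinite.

positive semidefinite

Congruent diagonalization of A (simultaneous row and column reduction) yields pivots 2, 0, 0.
Counting signs: 1 positive, 2 zero.
Hence Q is positive semidefinite.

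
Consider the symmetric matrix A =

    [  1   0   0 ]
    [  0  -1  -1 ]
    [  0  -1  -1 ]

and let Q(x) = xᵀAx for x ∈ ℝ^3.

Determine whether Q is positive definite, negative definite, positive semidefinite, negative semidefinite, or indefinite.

Applying the same elementary operations to the rows and columns of A produces a congruent diagonal matrix with entries 1, -1, 0.
That gives 1 positive, 1 negative, 1 zero pivots.
Hence Q is indefinite.

indefinite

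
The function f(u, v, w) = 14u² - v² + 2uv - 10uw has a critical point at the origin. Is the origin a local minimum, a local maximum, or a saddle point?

saddle point

The Hessian at the origin is H = [[28, 2, -10], [2, -2, 0], [-10, 0, 0]].
Symmetric row and column elimination reduces H to a congruent diagonal form with pivots 28, -15/7, -10/3.
So there are 1 positive, 2 negative pivots.
H is indefinite, so the origin is a saddle point.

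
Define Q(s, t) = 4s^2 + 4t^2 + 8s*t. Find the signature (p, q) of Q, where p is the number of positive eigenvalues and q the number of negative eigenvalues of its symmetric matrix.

Write A = [[4, 4], [4, 4]].
Applying the same elementary operations to the rows and columns of A produces a congruent diagonal matrix with entries 4, 0.
That gives 1 positive, 1 zero pivots.

(1, 0)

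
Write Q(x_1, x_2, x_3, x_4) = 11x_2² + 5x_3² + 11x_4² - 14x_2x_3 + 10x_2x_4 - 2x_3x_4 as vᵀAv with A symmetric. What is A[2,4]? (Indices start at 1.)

The coefficient of x_2·x_4 in Q is 10. For a symmetric A this equals A[2,4] + A[4,2] = 2·A[2,4].
So A[2,4] = 10/2 = 5.

5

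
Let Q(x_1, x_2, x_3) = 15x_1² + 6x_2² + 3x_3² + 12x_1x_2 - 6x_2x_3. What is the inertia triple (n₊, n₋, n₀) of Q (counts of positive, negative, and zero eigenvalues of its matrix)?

(3, 0, 0)

Write A = [[15, 6, 0], [6, 6, -3], [0, -3, 3]].
An LDLᵀ factorisation of A has diagonal entries 15, 18/5, 1/2.
Counting signs: 3 positive.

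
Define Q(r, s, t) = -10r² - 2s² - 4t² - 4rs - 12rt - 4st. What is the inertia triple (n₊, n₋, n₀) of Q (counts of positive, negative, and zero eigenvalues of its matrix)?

The symmetric matrix is A = [[-10, -2, -6], [-2, -2, -2], [-6, -2, -4]].
Row-reducing A symmetrically gives the diagonal entries -10, -8/5, 0.
So there are 2 negative, 1 zero pivots.

(0, 2, 1)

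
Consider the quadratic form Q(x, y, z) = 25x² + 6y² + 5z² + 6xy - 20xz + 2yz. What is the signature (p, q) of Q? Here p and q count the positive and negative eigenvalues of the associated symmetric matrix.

(3, 0)

Write A = [[25, 3, -10], [3, 6, 1], [-10, 1, 5]].
An LDLᵀ factorisation of A has diagonal entries 25, 141/25, 20/141.
So there are 3 positive pivots.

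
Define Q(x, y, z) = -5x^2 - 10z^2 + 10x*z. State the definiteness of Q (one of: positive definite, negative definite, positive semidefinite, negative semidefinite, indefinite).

negative semidefinite

The symmetric matrix is A = [[-5, 0, 5], [0, 0, 0], [5, 0, -10]].
Row-reducing A symmetrically gives the diagonal entries -5, 0, -5.
Counting signs: 2 negative, 1 zero.
Hence Q is negative semidefinite.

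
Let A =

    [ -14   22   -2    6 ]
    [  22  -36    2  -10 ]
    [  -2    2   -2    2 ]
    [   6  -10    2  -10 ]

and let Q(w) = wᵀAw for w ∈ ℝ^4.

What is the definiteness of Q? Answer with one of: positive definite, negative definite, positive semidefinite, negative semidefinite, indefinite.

Leading principal minors: Δ_1 = -14, Δ_2 = 20, Δ_3 = -16, Δ_4 = 64.
The signs alternate starting with Δ_1 < 0, so by Sylvester's criterion Q is negative definite.

negative definite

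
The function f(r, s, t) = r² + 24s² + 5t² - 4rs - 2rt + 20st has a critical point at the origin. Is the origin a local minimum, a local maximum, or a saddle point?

The Hessian at the origin is H = [[2, -4, -2], [-4, 48, 20], [-2, 20, 10]].
An LDLᵀ factorisation of H has diagonal entries 2, 40, 8/5.
That gives 3 positive pivots.
H is positive definite, so the origin is a strict local minimum.

local minimum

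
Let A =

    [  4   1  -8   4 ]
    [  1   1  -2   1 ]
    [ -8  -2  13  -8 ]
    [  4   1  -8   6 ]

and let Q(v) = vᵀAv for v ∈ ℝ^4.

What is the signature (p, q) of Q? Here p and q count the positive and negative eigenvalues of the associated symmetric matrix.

(3, 1)

Symmetric row and column elimination reduces A to a congruent diagonal form with pivots 4, 3/4, -3, 2.
Counting signs: 3 positive, 1 negative.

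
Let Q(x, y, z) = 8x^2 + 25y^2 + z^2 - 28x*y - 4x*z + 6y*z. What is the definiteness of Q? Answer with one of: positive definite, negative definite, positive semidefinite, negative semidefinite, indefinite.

The symmetric matrix is A = [[8, -14, -2], [-14, 25, 3], [-2, 3, 1]].
Row-reducing A symmetrically gives the diagonal entries 8, 1/2, 0.
That gives 2 positive, 1 zero pivots.
Hence Q is positive semidefinite.

positive semidefinite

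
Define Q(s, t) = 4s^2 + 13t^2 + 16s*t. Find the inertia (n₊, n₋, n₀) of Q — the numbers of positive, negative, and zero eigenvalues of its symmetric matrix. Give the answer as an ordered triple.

(1, 1, 0)

Write A = [[4, 8], [8, 13]].
Congruent diagonalization of A (simultaneous row and column reduction) yields pivots 4, -3.
That gives 1 positive, 1 negative pivots.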